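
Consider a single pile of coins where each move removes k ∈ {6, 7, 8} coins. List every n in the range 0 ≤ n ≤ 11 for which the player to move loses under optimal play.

0, 1, 2, 3, 4, 5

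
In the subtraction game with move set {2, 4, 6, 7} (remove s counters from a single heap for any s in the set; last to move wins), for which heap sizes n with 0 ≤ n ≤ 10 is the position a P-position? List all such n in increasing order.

0, 1, 9, 10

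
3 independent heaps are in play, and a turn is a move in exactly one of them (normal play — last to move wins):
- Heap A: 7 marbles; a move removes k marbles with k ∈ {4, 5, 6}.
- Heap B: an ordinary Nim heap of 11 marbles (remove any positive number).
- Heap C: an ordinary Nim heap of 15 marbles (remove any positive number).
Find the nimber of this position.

5

Grundy values for heap A (subtraction set {4, 5, 6}):
g(0) = mex{} = 0
g(1) = mex{} = 0
g(2) = mex{} = 0
g(3) = mex{} = 0
g(4) = mex{0} = 1
g(5) = mex{0} = 1
g(6) = mex{0} = 1
g(7) = mex{0} = 1
So g(7) = 1.
Heap B is a plain Nim heap of size 11, so its Grundy value is 11.
Heap C is a plain Nim heap of size 15, so its Grundy value is 15.
By the Sprague-Grundy theorem, the Grundy value of a sum of independent games is the XOR of the component values.
Combined value = 1 XOR 11 XOR 15 = 5.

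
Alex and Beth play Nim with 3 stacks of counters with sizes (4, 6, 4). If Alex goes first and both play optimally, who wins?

Alex wins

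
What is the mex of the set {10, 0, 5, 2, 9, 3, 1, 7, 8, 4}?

6

The values 0, 1, 2, 3, 4, 5 are all present; 6 is the first non-negative integer missing from the set.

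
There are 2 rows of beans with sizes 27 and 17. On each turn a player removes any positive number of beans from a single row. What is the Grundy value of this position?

Compute the nim-sum pairwise:
27 ⊕ 17 = 10

10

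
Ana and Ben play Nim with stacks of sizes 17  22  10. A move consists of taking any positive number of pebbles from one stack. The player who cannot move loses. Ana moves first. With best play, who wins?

Ana wins

Nim-sum: 17 ⊕ 22 ⊕ 10 = 13.
The nim-sum is 13 ≠ 0, so this is an N-position: the player to move can win; Ana has a winning move.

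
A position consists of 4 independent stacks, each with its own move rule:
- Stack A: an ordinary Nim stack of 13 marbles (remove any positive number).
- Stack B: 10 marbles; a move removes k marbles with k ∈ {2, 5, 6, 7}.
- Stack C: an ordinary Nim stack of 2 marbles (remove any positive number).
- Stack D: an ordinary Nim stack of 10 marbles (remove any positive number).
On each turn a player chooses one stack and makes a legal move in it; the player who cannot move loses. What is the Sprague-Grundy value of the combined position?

6

Stack A is a plain Nim stack of size 13, so its Grundy value is 13.
For stack B, compute g(0), g(1), … with moves {2, 5, 6, 7}:
k:     0  1  2  3  4  5  6  7  8  9 10
g(k):  0  0  1  1  0  2  1  3  2  2  3
So g(10) = 3.
Stack C is a plain Nim stack of size 2, so its Grundy value is 2.
Stack D is a plain Nim stack of size 10, so its Grundy value is 10.
The value of a disjunctive sum is the nim-sum of the parts.
Combined value = 13 ⊕ 3 ⊕ 2 ⊕ 10 = 6.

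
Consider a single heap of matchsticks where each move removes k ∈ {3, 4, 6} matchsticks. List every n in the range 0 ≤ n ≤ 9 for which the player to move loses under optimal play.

0, 1, 2, 9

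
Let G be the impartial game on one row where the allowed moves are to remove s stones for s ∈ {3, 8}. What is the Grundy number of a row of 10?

Build the Grundy sequence with g(k) = mex{g(k−s) : s ∈ {3, 8}, s ≤ k}:
k:     0  1  2  3  4  5  6  7  8  9 10
g(k):  0  0  0  1  1  1  0  0  2  1  1
So g(10) = 1.

1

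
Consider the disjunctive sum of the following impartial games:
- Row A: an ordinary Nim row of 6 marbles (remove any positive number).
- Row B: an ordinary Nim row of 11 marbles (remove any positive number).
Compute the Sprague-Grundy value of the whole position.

Row A is a plain Nim row of size 6, so its Grundy value is 6.
Row B is a plain Nim row of size 11, so its Grundy value is 11.
By the Sprague-Grundy theorem, the Grundy value of a sum of independent games is the XOR of the component values.
Combined value = 6 XOR 11 = 13.

13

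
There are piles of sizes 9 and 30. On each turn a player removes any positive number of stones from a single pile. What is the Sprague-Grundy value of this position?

Nim-sum: 9 XOR 30 = 23.

23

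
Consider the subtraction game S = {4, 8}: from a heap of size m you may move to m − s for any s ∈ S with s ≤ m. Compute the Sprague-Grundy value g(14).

Grundy values for subtraction set {4, 8}:
g(0) = mex{} = 0
g(1) = mex{} = 0
g(2) = mex{} = 0
g(3) = mex{} = 0
g(4) = mex{0} = 1
g(5) = mex{0} = 1
g(6) = mex{0} = 1
g(7) = mex{0} = 1
g(8) = mex{0,1} = 2
g(9) = mex{0,1} = 2
g(10) = mex{0,1} = 2
g(11) = mex{0,1} = 2
g(12) = mex{1,2} = 0
g(13) = mex{1,2} = 0
g(14) = mex{1,2} = 0
So g(14) = 0.

0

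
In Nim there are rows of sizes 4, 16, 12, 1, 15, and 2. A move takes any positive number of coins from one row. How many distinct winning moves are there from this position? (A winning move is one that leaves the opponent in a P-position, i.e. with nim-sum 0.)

Bitwise XOR of the heap sizes:
  00100  (4)
  10000  (16)
  01100  (12)
  00001  (1)
  01111  (15)
  00010  (2)
  -----
  10100  (20)
The overall nim-sum is X = 20. A row of size p has a winning move iff p XOR X < p (reduce it to p XOR X).
  4: 4 XOR 20 = 16 ≥ 4 — no move.
  16: 16 XOR 20 = 4 < 16 — winning move (to 4).
  12: 12 XOR 20 = 24 ≥ 12 — no move.
  1: 1 XOR 20 = 21 ≥ 1 — no move.
  15: 15 XOR 20 = 27 ≥ 15 — no move.
  2: 2 XOR 20 = 22 ≥ 2 — no move.
That gives 1 winning move.

1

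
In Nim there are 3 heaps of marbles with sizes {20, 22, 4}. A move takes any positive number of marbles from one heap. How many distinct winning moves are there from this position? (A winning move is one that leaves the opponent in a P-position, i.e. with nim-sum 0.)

Compute the nim-sum pairwise:
20 XOR 22 = 2
2 XOR 4 = 6
The overall nim-sum is X = 6. A heap of size p has a winning move iff p XOR X < p (reduce it to p XOR X).
  20: 20 XOR 6 = 18 < 20 — winning move (to 18).
  22: 22 XOR 6 = 16 < 22 — winning move (to 16).
  4: 4 XOR 6 = 2 < 4 — winning move (to 2).
That gives 3 winning moves.

3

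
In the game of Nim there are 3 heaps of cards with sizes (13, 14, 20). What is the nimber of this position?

23

Compute the nim-sum pairwise:
13 XOR 14 = 3
3 XOR 20 = 23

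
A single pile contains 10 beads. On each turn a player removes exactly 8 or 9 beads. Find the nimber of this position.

1

Grundy values for subtraction set {8, 9}:
k:     0  1  2  3  4  5  6  7  8  9 10
g(k):  0  0  0  0  0  0  0  0  1  1  1
So g(10) = 1.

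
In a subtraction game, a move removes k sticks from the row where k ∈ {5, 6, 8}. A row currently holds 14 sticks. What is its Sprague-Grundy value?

Build the Grundy sequence with g(k) = mex{g(k−s) : s ∈ {5, 6, 8}, s ≤ k}:
g(0) = mex{} = 0
g(1) = mex{} = 0
g(2) = mex{} = 0
g(3) = mex{} = 0
g(4) = mex{} = 0
g(5) = mex{0} = 1
g(6) = mex{0} = 1
g(7) = mex{0} = 1
g(8) = mex{0} = 1
g(9) = mex{0} = 1
g(10) = mex{0,1} = 2
g(11) = mex{0,1} = 2
g(12) = mex{0,1} = 2
g(13) = mex{1} = 0
g(14) = mex{1} = 0
So g(14) = 0.

0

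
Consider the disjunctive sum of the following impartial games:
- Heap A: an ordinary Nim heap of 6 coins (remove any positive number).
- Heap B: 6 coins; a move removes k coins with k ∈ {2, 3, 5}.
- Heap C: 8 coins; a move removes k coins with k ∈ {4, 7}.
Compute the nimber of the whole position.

Heap A is a plain Nim heap of size 6, so its Grundy value is 6.
Build the Grundy sequence for heap B with g(k) = mex{g(k−s) : s ∈ {2, 3, 5}, s ≤ k}:
g(0) = mex{} = 0
g(1) = mex{} = 0
g(2) = mex{0} = 1
g(3) = mex{0} = 1
g(4) = mex{0,1} = 2
g(5) = mex{0,1} = 2
g(6) = mex{0,1,2} = 3
So g(6) = 3.
Build the Grundy sequence for heap C with g(k) = mex{g(k−s) : s ∈ {4, 7}, s ≤ k}:
g(0) = mex{} = 0
g(1) = mex{} = 0
g(2) = mex{} = 0
g(3) = mex{} = 0
g(4) = mex{0} = 1
g(5) = mex{0} = 1
g(6) = mex{0} = 1
g(7) = mex{0} = 1
g(8) = mex{0,1} = 2
So g(8) = 2.
By the Sprague-Grundy theorem, the Grundy value of a sum of independent games is the XOR of the component values.
Combined value = 6 ⊕ 3 ⊕ 2 = 7.

7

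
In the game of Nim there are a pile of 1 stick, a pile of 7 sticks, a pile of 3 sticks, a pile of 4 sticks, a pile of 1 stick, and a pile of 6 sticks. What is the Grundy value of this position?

6

Compute the nim-sum pairwise:
1 ⊕ 7 = 6
6 ⊕ 3 = 5
5 ⊕ 4 = 1
1 ⊕ 1 = 0
0 ⊕ 6 = 6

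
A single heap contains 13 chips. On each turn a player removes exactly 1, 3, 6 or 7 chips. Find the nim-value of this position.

1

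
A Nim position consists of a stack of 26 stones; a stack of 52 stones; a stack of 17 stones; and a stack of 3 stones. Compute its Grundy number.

Nim-sum: 26 ^ 52 ^ 17 ^ 3 = 60.

60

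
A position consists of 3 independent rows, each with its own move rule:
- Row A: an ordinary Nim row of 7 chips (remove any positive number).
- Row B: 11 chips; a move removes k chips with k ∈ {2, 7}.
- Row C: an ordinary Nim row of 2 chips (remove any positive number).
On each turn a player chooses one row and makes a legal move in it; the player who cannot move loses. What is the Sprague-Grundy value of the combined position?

Row A is a plain Nim row of size 7, so its Grundy value is 7.
Build the Grundy sequence for row B with g(k) = mex{g(k−s) : s ∈ {2, 7}, s ≤ k}:
g(0) = mex{} = 0
g(1) = mex{} = 0
g(2) = mex{0} = 1
g(3) = mex{0} = 1
g(4) = mex{1} = 0
g(5) = mex{1} = 0
g(6) = mex{0} = 1
g(7) = mex{0} = 1
g(8) = mex{0,1} = 2
g(9) = mex{1} = 0
g(10) = mex{1,2} = 0
g(11) = mex{0} = 1
So g(11) = 1.
Row C is a plain Nim row of size 2, so its Grundy value is 2.
The value of a disjunctive sum is the nim-sum of the parts.
Combined value = 7 XOR 1 XOR 2 = 4.

4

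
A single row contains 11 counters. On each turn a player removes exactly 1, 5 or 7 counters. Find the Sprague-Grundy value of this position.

1

Grundy values for subtraction set {1, 5, 7}:
g(0) = mex{} = 0
g(1) = mex{0} = 1
g(2) = mex{1} = 0
g(3) = mex{0} = 1
g(4) = mex{1} = 0
g(5) = mex{0} = 1
g(6) = mex{1} = 0
g(7) = mex{0} = 1
g(8) = mex{1} = 0
g(9) = mex{0} = 1
g(10) = mex{1} = 0
g(11) = mex{0} = 1
So g(11) = 1.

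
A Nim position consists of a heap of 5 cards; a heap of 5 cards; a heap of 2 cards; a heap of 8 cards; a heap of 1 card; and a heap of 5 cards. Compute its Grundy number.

14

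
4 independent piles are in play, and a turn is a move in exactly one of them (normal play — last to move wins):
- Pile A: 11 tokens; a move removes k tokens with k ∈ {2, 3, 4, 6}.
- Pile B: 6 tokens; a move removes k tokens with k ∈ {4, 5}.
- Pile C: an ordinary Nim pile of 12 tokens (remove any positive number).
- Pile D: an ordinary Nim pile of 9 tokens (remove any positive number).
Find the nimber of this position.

Build the Grundy sequence for pile A with g(k) = mex{g(k−s) : s ∈ {2, 3, 4, 6}, s ≤ k}:
g(0) = mex{} = 0
g(1) = mex{} = 0
g(2) = mex{0} = 1
g(3) = mex{0} = 1
g(4) = mex{0,1} = 2
g(5) = mex{0,1} = 2
g(6) = mex{0,1,2} = 3
g(7) = mex{0,1,2} = 3
g(8) = mex{1,2,3} = 0
g(9) = mex{1,2,3} = 0
g(10) = mex{0,2,3} = 1
g(11) = mex{0,2,3} = 1
So g(11) = 1.
Grundy values for pile B (subtraction set {4, 5}):
k:     0  1  2  3  4  5  6
g(k):  0  0  0  0  1  1  1
So g(6) = 1.
Pile C is a plain Nim pile of size 12, so its Grundy value is 12.
Pile D is a plain Nim pile of size 9, so its Grundy value is 9.
The value of a disjunctive sum is the nim-sum of the parts.
Combined value = 1 XOR 1 XOR 12 XOR 9 = 5.

5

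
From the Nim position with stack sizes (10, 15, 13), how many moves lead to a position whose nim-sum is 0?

3

Compute the nim-sum pairwise:
10 XOR 15 = 5
5 XOR 13 = 8
The overall nim-sum is X = 8. A stack of size p has a winning move iff p XOR X < p (reduce it to p XOR X).
  10: 10 XOR 8 = 2 < 10 — winning move (to 2).
  15: 15 XOR 8 = 7 < 15 — winning move (to 7).
  13: 13 XOR 8 = 5 < 13 — winning move (to 5).
That gives 3 winning moves.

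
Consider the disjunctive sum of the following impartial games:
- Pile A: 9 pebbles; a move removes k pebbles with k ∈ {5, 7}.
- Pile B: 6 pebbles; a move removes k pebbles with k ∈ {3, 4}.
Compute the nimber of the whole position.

Build the Grundy sequence for pile A with g(k) = mex{g(k−s) : s ∈ {5, 7}, s ≤ k}:
g(0) = mex{} = 0
g(1) = mex{} = 0
g(2) = mex{} = 0
g(3) = mex{} = 0
g(4) = mex{} = 0
g(5) = mex{0} = 1
g(6) = mex{0} = 1
g(7) = mex{0} = 1
g(8) = mex{0} = 1
g(9) = mex{0} = 1
So g(9) = 1.
For pile B, compute g(0), g(1), … with moves {3, 4}:
g(0) = mex{} = 0
g(1) = mex{} = 0
g(2) = mex{} = 0
g(3) = mex{0} = 1
g(4) = mex{0} = 1
g(5) = mex{0} = 1
g(6) = mex{0,1} = 2
So g(6) = 2.
By the Sprague-Grundy theorem, the Grundy value of a sum of independent games is the XOR of the component values.
Combined value = 1 ⊕ 2 = 3.

3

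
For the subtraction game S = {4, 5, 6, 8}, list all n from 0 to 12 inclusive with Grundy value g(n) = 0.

0, 1, 2, 3, 12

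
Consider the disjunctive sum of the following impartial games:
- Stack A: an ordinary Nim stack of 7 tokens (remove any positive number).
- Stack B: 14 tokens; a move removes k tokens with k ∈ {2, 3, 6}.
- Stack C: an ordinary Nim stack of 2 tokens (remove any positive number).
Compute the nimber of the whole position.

Stack A is a plain Nim stack of size 7, so its Grundy value is 7.
Grundy values for stack B (subtraction set {2, 3, 6}):
k:     0  1  2  3  4  5  6  7  8  9 10 11 12 13 14
g(k):  0  0  1  1  2  0  3  1  2  0  0  1  1  2  0
So g(14) = 0.
Stack C is a plain Nim stack of size 2, so its Grundy value is 2.
The value of a disjunctive sum is the nim-sum of the parts.
Combined value = 7 ⊕ 0 ⊕ 2 = 5.

5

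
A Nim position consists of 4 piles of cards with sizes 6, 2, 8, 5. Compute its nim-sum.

9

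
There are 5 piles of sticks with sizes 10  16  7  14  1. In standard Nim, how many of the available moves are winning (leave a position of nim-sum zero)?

1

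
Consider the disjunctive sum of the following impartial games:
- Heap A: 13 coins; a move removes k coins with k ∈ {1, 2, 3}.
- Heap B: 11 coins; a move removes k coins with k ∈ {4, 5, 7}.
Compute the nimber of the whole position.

1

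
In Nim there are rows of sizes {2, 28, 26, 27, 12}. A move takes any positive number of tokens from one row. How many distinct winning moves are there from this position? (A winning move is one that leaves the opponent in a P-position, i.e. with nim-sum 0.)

Bitwise XOR of the heap sizes:
  00010  (2)
  11100  (28)
  11010  (26)
  11011  (27)
  01100  (12)
  -----
  10011  (19)
The overall nim-sum is X = 19. A row of size p has a winning move iff p XOR X < p (reduce it to p XOR X).
  2: 2 XOR 19 = 17 ≥ 2 — no move.
  28: 28 XOR 19 = 15 < 28 — winning move (to 15).
  26: 26 XOR 19 = 9 < 26 — winning move (to 9).
  27: 27 XOR 19 = 8 < 27 — winning move (to 8).
  12: 12 XOR 19 = 31 ≥ 12 — no move.
That gives 3 winning moves.

3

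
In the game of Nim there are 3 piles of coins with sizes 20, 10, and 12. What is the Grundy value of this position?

Compute the nim-sum pairwise:
20 ^ 10 = 30
30 ^ 12 = 18

18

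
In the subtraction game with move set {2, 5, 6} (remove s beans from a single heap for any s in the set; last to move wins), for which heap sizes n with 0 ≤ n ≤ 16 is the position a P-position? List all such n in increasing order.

0, 1, 4, 8, 11, 12, 15

Grundy values for subtraction set {2, 5, 6}:
k:     0  1  2  3  4  5  6  7  8  9 10 11 12 13 14 15 16
g(k):  0  0  1  1  0  2  1  3  0  2  1  0  0  1  1  0  2
The P-positions (g = 0) in 0..16 are 0, 1, 4, 8, 11, 12, 15.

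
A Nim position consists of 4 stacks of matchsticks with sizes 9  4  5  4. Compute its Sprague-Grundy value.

Compute the nim-sum pairwise:
9 XOR 4 = 13
13 XOR 5 = 8
8 XOR 4 = 12

12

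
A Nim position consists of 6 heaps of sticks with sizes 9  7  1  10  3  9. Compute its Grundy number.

Nim-sum: 9 XOR 7 XOR 1 XOR 10 XOR 3 XOR 9 = 15.

15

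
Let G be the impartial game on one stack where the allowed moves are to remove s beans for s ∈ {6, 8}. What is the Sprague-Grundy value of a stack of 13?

2

Grundy values for subtraction set {6, 8}:
g(0) = mex{} = 0
g(1) = mex{} = 0
g(2) = mex{} = 0
g(3) = mex{} = 0
g(4) = mex{} = 0
g(5) = mex{} = 0
g(6) = mex{0} = 1
g(7) = mex{0} = 1
g(8) = mex{0} = 1
g(9) = mex{0} = 1
g(10) = mex{0} = 1
g(11) = mex{0} = 1
g(12) = mex{0,1} = 2
g(13) = mex{0,1} = 2
So g(13) = 2.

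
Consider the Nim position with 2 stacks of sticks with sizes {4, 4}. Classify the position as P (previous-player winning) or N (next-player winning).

Compute the nim-sum pairwise:
4 ^ 4 = 0
The nim-sum is 0, so this is a P-position: the player to move is in a losing position under optimal play.

P-position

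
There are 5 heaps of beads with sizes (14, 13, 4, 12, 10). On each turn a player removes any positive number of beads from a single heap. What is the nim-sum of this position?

Bitwise XOR of the heap sizes:
  1110  (14)
  1101  (13)
  0100  (4)
  1100  (12)
  1010  (10)
  ----
  0001  (1)

1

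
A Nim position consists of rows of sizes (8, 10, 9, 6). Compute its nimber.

13

Nim-sum: 8 ^ 10 ^ 9 ^ 6 = 13.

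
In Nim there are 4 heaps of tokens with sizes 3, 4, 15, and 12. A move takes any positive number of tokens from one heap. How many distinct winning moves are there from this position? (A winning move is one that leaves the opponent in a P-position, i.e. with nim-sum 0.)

Nim-sum: 3 ^ 4 ^ 15 ^ 12 = 4.
The overall nim-sum is X = 4. A heap of size p has a winning move iff p XOR X < p (reduce it to p XOR X).
  3: 3 XOR 4 = 7 ≥ 3 — no move.
  4: 4 XOR 4 = 0 < 4 — winning move (to 0).
  15: 15 XOR 4 = 11 < 15 — winning move (to 11).
  12: 12 XOR 4 = 8 < 12 — winning move (to 8).
That gives 3 winning moves.

3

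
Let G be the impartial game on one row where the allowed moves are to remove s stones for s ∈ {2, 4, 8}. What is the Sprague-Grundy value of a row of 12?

Build the Grundy sequence with g(k) = mex{g(k−s) : s ∈ {2, 4, 8}, s ≤ k}:
g(0) = mex{} = 0
g(1) = mex{} = 0
g(2) = mex{0} = 1
g(3) = mex{0} = 1
g(4) = mex{0,1} = 2
g(5) = mex{0,1} = 2
g(6) = mex{1,2} = 0
g(7) = mex{1,2} = 0
g(8) = mex{0,2} = 1
g(9) = mex{0,2} = 1
g(10) = mex{0,1} = 2
g(11) = mex{0,1} = 2
g(12) = mex{1,2} = 0
So g(12) = 0.

0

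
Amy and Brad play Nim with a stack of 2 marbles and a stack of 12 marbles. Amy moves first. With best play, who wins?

Amy wins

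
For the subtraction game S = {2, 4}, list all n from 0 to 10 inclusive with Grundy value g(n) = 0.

0, 1, 6, 7

Compute g(0), g(1), … for moves {2, 4}:
k:     0  1  2  3  4  5  6  7  8  9 10
g(k):  0  0  1  1  2  2  0  0  1  1  2
The P-positions (g = 0) in 0..10 are 0, 1, 6, 7.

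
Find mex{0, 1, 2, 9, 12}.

3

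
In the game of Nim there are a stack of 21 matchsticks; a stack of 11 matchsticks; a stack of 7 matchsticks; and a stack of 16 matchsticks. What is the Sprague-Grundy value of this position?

9

Compute the nim-sum pairwise:
21 ^ 11 = 30
30 ^ 7 = 25
25 ^ 16 = 9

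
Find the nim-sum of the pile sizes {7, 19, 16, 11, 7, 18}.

26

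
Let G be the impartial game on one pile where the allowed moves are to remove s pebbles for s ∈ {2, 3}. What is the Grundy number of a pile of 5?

0

Build the Grundy sequence with g(k) = mex{g(k−s) : s ∈ {2, 3}, s ≤ k}:
g(0) = mex{} = 0
g(1) = mex{} = 0
g(2) = mex{0} = 1
g(3) = mex{0} = 1
g(4) = mex{0,1} = 2
g(5) = mex{1} = 0
So g(5) = 0.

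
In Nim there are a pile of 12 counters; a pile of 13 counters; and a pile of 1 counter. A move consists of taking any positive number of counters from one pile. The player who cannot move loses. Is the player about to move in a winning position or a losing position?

Compute the nim-sum pairwise:
12 ⊕ 13 = 1
1 ⊕ 1 = 0
The nim-sum is 0, so this is a P-position: the player to move is in a losing position under optimal play.

Losing position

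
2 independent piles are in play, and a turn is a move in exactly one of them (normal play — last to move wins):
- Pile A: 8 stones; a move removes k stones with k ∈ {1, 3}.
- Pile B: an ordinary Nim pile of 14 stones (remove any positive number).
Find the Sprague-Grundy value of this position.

14

For pile A, compute g(0), g(1), … with moves {1, 3}:
k:     0  1  2  3  4  5  6  7  8
g(k):  0  1  0  1  0  1  0  1  0
So g(8) = 0.
Pile B is a plain Nim pile of size 14, so its Grundy value is 14.
By the Sprague-Grundy theorem, the Grundy value of a sum of independent games is the XOR of the component values.
Combined value = 0 ⊕ 14 = 14.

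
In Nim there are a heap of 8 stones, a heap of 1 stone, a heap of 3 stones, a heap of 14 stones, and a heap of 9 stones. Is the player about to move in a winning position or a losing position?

Winning position

Compute the nim-sum pairwise:
8 XOR 1 = 9
9 XOR 3 = 10
10 XOR 14 = 4
4 XOR 9 = 13
The nim-sum is 13 ≠ 0, so this is an N-position: the player to move can win.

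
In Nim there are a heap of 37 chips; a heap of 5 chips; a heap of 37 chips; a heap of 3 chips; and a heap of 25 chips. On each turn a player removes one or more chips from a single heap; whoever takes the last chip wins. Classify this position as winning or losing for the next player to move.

Winning position

Write each in binary and XOR column by column:
  100101  (37)
  000101  (5)
  100101  (37)
  000011  (3)
  011001  (25)
  ------
  011111  (31)
The nim-sum is 31 ≠ 0, so this is an N-position: the player to move can win.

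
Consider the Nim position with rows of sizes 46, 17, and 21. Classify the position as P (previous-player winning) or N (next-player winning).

N-position

Nim-sum: 46 ⊕ 17 ⊕ 21 = 42.
The nim-sum is 42 ≠ 0, so this is an N-position: the player to move can win.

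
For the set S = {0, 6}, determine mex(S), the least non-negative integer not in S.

1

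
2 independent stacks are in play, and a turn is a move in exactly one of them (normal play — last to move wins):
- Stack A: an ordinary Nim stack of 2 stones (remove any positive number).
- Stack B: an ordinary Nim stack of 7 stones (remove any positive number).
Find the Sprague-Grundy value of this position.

5

Stack A is a plain Nim stack of size 2, so its Grundy value is 2.
Stack B is a plain Nim stack of size 7, so its Grundy value is 7.
The value of a disjunctive sum is the nim-sum of the parts.
Combined value = 2 XOR 7 = 5.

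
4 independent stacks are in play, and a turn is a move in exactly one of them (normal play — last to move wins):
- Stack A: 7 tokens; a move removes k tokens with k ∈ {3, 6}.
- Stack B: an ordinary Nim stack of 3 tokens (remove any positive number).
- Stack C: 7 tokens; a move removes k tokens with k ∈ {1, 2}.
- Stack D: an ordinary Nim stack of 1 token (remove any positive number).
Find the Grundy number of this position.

1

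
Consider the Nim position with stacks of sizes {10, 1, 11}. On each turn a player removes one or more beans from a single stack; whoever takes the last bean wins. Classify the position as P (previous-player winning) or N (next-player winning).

Compute the nim-sum pairwise:
10 XOR 1 = 11
11 XOR 11 = 0
The nim-sum is 0, so this is a P-position: the player to move is in a losing position under optimal play.

P-position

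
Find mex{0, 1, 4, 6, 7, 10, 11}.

2

The values 0, 1 are all present; 2 is the first non-negative integer missing from the set.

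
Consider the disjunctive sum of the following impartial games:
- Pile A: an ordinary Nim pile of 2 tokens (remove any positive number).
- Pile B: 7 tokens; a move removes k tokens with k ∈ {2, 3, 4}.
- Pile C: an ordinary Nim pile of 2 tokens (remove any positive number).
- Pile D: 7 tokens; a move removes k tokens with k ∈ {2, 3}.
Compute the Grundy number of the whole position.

Pile A is a plain Nim pile of size 2, so its Grundy value is 2.
Grundy values for pile B (subtraction set {2, 3, 4}):
k:     0  1  2  3  4  5  6  7
g(k):  0  0  1  1  2  2  0  0
So g(7) = 0.
Pile C is a plain Nim pile of size 2, so its Grundy value is 2.
For pile D, compute g(0), g(1), … with moves {2, 3}:
k:     0  1  2  3  4  5  6  7
g(k):  0  0  1  1  2  0  0  1
So g(7) = 1.
By the Sprague-Grundy theorem, the Grundy value of a sum of independent games is the XOR of the component values.
Combined value = 2 ⊕ 0 ⊕ 2 ⊕ 1 = 1.

1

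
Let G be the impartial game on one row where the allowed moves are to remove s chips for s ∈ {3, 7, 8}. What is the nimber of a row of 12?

Grundy values for subtraction set {3, 7, 8}:
k:     0  1  2  3  4  5  6  7  8  9 10 11 12
g(k):  0  0  0  1  1  1  0  2  2  1  3  0  0
So g(12) = 0.

0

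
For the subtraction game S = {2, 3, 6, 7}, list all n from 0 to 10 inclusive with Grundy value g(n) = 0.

0, 1, 5, 9, 10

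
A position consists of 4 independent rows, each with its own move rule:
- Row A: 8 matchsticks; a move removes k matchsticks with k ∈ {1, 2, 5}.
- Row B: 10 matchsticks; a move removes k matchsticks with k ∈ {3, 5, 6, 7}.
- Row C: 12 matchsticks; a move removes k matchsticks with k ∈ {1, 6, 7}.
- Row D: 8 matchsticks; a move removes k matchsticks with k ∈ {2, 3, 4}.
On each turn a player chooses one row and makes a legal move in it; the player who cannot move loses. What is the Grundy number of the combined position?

3

For row A, compute g(0), g(1), … with moves {1, 2, 5}:
g(0) = mex{} = 0
g(1) = mex{0} = 1
g(2) = mex{0,1} = 2
g(3) = mex{1,2} = 0
g(4) = mex{0,2} = 1
g(5) = mex{0,1} = 2
g(6) = mex{1,2} = 0
g(7) = mex{0,2} = 1
g(8) = mex{0,1} = 2
So g(8) = 2.
Grundy values for row B (subtraction set {3, 5, 6, 7}):
k:     0  1  2  3  4  5  6  7  8  9 10
g(k):  0  0  0  1  1  1  2  2  2  3  0
So g(10) = 0.
Build the Grundy sequence for row C with g(k) = mex{g(k−s) : s ∈ {1, 6, 7}, s ≤ k}:
g(0) = mex{} = 0
g(1) = mex{0} = 1
g(2) = mex{1} = 0
g(3) = mex{0} = 1
g(4) = mex{1} = 0
g(5) = mex{0} = 1
g(6) = mex{0,1} = 2
g(7) = mex{0,1,2} = 3
g(8) = mex{0,1,3} = 2
g(9) = mex{0,1,2} = 3
g(10) = mex{0,1,3} = 2
g(11) = mex{0,1,2} = 3
g(12) = mex{1,2,3} = 0
So g(12) = 0.
For row D, compute g(0), g(1), … with moves {2, 3, 4}:
g(0) = mex{} = 0
g(1) = mex{} = 0
g(2) = mex{0} = 1
g(3) = mex{0} = 1
g(4) = mex{0,1} = 2
g(5) = mex{0,1} = 2
g(6) = mex{1,2} = 0
g(7) = mex{1,2} = 0
g(8) = mex{0,2} = 1
So g(8) = 1.
By the Sprague-Grundy theorem, the Grundy value of a sum of independent games is the XOR of the component values.
Combined value = 2 ⊕ 0 ⊕ 0 ⊕ 1 = 3.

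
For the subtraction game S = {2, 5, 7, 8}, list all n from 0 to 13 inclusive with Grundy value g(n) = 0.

0, 1, 4, 10, 13

Compute g(0), g(1), … for moves {2, 5, 7, 8}:
k:     0  1  2  3  4  5  6  7  8  9 10 11 12 13
g(k):  0  0  1  1  0  2  1  3  2  2  0  3  1  0
The P-positions (g = 0) in 0..13 are 0, 1, 4, 10, 13.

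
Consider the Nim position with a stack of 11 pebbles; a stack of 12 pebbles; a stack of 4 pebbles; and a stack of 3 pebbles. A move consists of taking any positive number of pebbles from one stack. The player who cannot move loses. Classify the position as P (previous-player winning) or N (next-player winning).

P-position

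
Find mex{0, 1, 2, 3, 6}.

The values 0, 1, 2, 3 are all present; 4 is the first non-negative integer missing from the set.

4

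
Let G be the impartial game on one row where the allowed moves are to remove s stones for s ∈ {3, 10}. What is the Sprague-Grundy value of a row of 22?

1

Grundy values for subtraction set {3, 10}:
k:     0  1  2  3  4  5  6  7  8  9 10 11 12 13 14 15 16 17 18 19 20 21 22
g(k):  0  0  0  1  1  1  0  0  0  1  1  1  2  0  0  0  1  1  1  0  0  0  1
So g(22) = 1.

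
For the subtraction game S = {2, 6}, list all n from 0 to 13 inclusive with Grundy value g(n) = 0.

0, 1, 4, 5, 8, 9, 12, 13

Build the Grundy sequence with g(k) = mex{g(k−s) : s ∈ {2, 6}, s ≤ k}:
k:     0  1  2  3  4  5  6  7  8  9 10 11 12 13
g(k):  0  0  1  1  0  0  1  1  0  0  1  1  0  0
The P-positions (g = 0) in 0..13 are 0, 1, 4, 5, 8, 9, 12, 13.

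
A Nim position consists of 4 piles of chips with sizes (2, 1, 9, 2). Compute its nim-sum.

8

Bitwise XOR of the heap sizes:
  0010  (2)
  0001  (1)
  1001  (9)
  0010  (2)
  ----
  1000  (8)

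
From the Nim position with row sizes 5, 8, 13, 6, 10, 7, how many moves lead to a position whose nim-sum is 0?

3

Compute the nim-sum pairwise:
5 ⊕ 8 = 13
13 ⊕ 13 = 0
0 ⊕ 6 = 6
6 ⊕ 10 = 12
12 ⊕ 7 = 11
The overall nim-sum is X = 11. A row of size p has a winning move iff p XOR X < p (reduce it to p XOR X).
  5: 5 XOR 11 = 14 ≥ 5 — no move.
  8: 8 XOR 11 = 3 < 8 — winning move (to 3).
  13: 13 XOR 11 = 6 < 13 — winning move (to 6).
  6: 6 XOR 11 = 13 ≥ 6 — no move.
  10: 10 XOR 11 = 1 < 10 — winning move (to 1).
  7: 7 XOR 11 = 12 ≥ 7 — no move.
That gives 3 winning moves.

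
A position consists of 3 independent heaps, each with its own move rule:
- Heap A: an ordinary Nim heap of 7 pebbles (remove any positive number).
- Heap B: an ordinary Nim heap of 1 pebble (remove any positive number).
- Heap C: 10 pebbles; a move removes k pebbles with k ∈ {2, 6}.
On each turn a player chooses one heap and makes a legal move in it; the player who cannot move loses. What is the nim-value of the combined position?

Heap A is a plain Nim heap of size 7, so its Grundy value is 7.
Heap B is a plain Nim heap of size 1, so its Grundy value is 1.
Build the Grundy sequence for heap C with g(k) = mex{g(k−s) : s ∈ {2, 6}, s ≤ k}:
g(0) = mex{} = 0
g(1) = mex{} = 0
g(2) = mex{0} = 1
g(3) = mex{0} = 1
g(4) = mex{1} = 0
g(5) = mex{1} = 0
g(6) = mex{0} = 1
g(7) = mex{0} = 1
g(8) = mex{1} = 0
g(9) = mex{1} = 0
g(10) = mex{0} = 1
So g(10) = 1.
The value of a disjunctive sum is the nim-sum of the parts.
Combined value = 7 XOR 1 XOR 1 = 7.

7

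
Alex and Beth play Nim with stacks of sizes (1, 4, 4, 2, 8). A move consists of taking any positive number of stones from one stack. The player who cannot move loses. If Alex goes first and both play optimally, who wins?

Compute the nim-sum pairwise:
1 XOR 4 = 5
5 XOR 4 = 1
1 XOR 2 = 3
3 XOR 8 = 11
The nim-sum is 11 ≠ 0, so this is an N-position: the player to move can win; Alex has a winning move.

Alex wins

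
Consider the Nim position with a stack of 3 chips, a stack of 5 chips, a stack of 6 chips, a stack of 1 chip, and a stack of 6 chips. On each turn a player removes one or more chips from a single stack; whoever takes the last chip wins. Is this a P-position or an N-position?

N-position

Nim-sum: 3 ^ 5 ^ 6 ^ 1 ^ 6 = 7.
The nim-sum is 7 ≠ 0, so this is an N-position: the player to move can win.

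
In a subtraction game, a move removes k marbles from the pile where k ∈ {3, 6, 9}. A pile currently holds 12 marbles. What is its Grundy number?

0

Grundy values for subtraction set {3, 6, 9}:
k:     0  1  2  3  4  5  6  7  8  9 10 11 12
g(k):  0  0  0  1  1  1  2  2  2  3  3  3  0
So g(12) = 0.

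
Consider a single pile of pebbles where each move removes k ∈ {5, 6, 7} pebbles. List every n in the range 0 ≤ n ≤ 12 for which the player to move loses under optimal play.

0, 1, 2, 3, 4, 12

Build the Grundy sequence with g(k) = mex{g(k−s) : s ∈ {5, 6, 7}, s ≤ k}:
g(0) = mex{} = 0
g(1) = mex{} = 0
g(2) = mex{} = 0
g(3) = mex{} = 0
g(4) = mex{} = 0
g(5) = mex{0} = 1
g(6) = mex{0} = 1
g(7) = mex{0} = 1
g(8) = mex{0} = 1
g(9) = mex{0} = 1
g(10) = mex{0,1} = 2
g(11) = mex{0,1} = 2
g(12) = mex{1} = 0
The P-positions (g = 0) in 0..12 are 0, 1, 2, 3, 4, 12.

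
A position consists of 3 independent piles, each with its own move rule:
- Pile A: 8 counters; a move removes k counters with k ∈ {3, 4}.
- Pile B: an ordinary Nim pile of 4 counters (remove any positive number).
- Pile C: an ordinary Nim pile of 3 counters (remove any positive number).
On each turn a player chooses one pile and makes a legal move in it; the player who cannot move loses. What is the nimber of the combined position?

7

Build the Grundy sequence for pile A with g(k) = mex{g(k−s) : s ∈ {3, 4}, s ≤ k}:
g(0) = mex{} = 0
g(1) = mex{} = 0
g(2) = mex{} = 0
g(3) = mex{0} = 1
g(4) = mex{0} = 1
g(5) = mex{0} = 1
g(6) = mex{0,1} = 2
g(7) = mex{1} = 0
g(8) = mex{1} = 0
So g(8) = 0.
Pile B is a plain Nim pile of size 4, so its Grundy value is 4.
Pile C is a plain Nim pile of size 3, so its Grundy value is 3.
By the Sprague-Grundy theorem, the Grundy value of a sum of independent games is the XOR of the component values.
Combined value = 0 XOR 4 XOR 3 = 7.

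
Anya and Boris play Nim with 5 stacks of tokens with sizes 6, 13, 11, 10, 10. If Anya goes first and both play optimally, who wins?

Boris wins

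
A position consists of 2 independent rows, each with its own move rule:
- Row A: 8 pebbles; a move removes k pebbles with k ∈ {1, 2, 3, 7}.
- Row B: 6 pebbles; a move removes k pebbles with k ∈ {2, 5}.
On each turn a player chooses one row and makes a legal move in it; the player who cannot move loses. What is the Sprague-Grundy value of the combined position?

1

For row A, compute g(0), g(1), … with moves {1, 2, 3, 7}:
k:     0  1  2  3  4  5  6  7  8
g(k):  0  1  2  3  0  1  2  3  0
So g(8) = 0.
For row B, compute g(0), g(1), … with moves {2, 5}:
k:     0  1  2  3  4  5  6
g(k):  0  0  1  1  0  2  1
So g(6) = 1.
The value of a disjunctive sum is the nim-sum of the parts.
Combined value = 0 XOR 1 = 1.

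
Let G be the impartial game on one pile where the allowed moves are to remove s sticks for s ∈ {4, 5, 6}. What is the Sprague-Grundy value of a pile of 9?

2

Build the Grundy sequence with g(k) = mex{g(k−s) : s ∈ {4, 5, 6}, s ≤ k}:
k:     0  1  2  3  4  5  6  7  8  9
g(k):  0  0  0  0  1  1  1  1  2  2
So g(9) = 2.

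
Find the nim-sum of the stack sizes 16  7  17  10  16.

28

Write each in binary and XOR column by column:
  10000  (16)
  00111  (7)
  10001  (17)
  01010  (10)
  10000  (16)
  -----
  11100  (28)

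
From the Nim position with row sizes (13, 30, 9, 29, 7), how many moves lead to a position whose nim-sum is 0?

Compute the nim-sum pairwise:
13 XOR 30 = 19
19 XOR 9 = 26
26 XOR 29 = 7
7 XOR 7 = 0
The nim-sum is already 0, so every move leaves a nonzero nim-sum — there are no winning moves.

0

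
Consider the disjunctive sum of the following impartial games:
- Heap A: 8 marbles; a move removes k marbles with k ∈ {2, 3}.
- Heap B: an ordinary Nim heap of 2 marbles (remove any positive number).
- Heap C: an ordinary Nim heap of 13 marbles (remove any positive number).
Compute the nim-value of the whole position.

14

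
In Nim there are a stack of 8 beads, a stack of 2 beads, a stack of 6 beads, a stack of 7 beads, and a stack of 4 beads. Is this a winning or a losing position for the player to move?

Winning position

Nim-sum: 8 ⊕ 2 ⊕ 6 ⊕ 7 ⊕ 4 = 15.
The nim-sum is 15 ≠ 0, so this is an N-position: the player to move can win.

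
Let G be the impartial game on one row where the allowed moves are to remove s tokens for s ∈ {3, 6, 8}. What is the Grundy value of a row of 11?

Grundy values for subtraction set {3, 6, 8}:
g(0) = mex{} = 0
g(1) = mex{} = 0
g(2) = mex{} = 0
g(3) = mex{0} = 1
g(4) = mex{0} = 1
g(5) = mex{0} = 1
g(6) = mex{0,1} = 2
g(7) = mex{0,1} = 2
g(8) = mex{0,1} = 2
g(9) = mex{0,1,2} = 3
g(10) = mex{0,1,2} = 3
g(11) = mex{1,2} = 0
So g(11) = 0.

0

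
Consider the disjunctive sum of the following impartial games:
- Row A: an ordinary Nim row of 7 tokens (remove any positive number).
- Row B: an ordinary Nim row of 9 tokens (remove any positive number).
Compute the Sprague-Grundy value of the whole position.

14

Row A is a plain Nim row of size 7, so its Grundy value is 7.
Row B is a plain Nim row of size 9, so its Grundy value is 9.
By the Sprague-Grundy theorem, the Grundy value of a sum of independent games is the XOR of the component values.
Combined value = 7 XOR 9 = 14.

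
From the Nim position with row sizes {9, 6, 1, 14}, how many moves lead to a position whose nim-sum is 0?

Compute the nim-sum pairwise:
9 ⊕ 6 = 15
15 ⊕ 1 = 14
14 ⊕ 14 = 0
The nim-sum is already 0, so every move leaves a nonzero nim-sum — there are no winning moves.

0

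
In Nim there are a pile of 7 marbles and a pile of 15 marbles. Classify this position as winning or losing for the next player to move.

Nim-sum: 7 ⊕ 15 = 8.
The nim-sum is 8 ≠ 0, so this is an N-position: the player to move can win.

Winning position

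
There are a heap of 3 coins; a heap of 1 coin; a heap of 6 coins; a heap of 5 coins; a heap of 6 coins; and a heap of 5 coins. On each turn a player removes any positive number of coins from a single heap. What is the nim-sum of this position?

2

Compute the nim-sum pairwise:
3 ⊕ 1 = 2
2 ⊕ 6 = 4
4 ⊕ 5 = 1
1 ⊕ 6 = 7
7 ⊕ 5 = 2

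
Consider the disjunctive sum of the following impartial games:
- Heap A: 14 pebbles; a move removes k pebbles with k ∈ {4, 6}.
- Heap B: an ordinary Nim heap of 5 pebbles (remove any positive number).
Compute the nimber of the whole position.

For heap A, compute g(0), g(1), … with moves {4, 6}:
k:     0  1  2  3  4  5  6  7  8  9 10 11 12 13 14
g(k):  0  0  0  0  1  1  1  1  2  2  0  0  0  0  1
So g(14) = 1.
Heap B is a plain Nim heap of size 5, so its Grundy value is 5.
By the Sprague-Grundy theorem, the Grundy value of a sum of independent games is the XOR of the component values.
Combined value = 1 XOR 5 = 4.

4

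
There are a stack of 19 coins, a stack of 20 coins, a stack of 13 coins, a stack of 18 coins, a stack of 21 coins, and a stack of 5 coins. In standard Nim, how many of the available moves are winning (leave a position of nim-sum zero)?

Nim-sum: 19 XOR 20 XOR 13 XOR 18 XOR 21 XOR 5 = 8.
The overall nim-sum is X = 8. A stack of size p has a winning move iff p XOR X < p (reduce it to p XOR X).
  19: 19 XOR 8 = 27 ≥ 19 — no move.
  20: 20 XOR 8 = 28 ≥ 20 — no move.
  13: 13 XOR 8 = 5 < 13 — winning move (to 5).
  18: 18 XOR 8 = 26 ≥ 18 — no move.
  21: 21 XOR 8 = 29 ≥ 21 — no move.
  5: 5 XOR 8 = 13 ≥ 5 — no move.
That gives 1 winning move.

1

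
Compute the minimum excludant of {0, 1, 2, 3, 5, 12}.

The values 0, 1, 2, 3 are all present; 4 is the first non-negative integer missing from the set.

4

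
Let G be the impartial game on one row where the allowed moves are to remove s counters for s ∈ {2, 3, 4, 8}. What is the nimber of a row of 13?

0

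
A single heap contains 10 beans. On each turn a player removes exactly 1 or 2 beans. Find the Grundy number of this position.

1

Build the Grundy sequence with g(k) = mex{g(k−s) : s ∈ {1, 2}, s ≤ k}:
g(0) = mex{} = 0
g(1) = mex{0} = 1
g(2) = mex{0,1} = 2
g(3) = mex{1,2} = 0
g(4) = mex{0,2} = 1
g(5) = mex{0,1} = 2
g(6) = mex{1,2} = 0
g(7) = mex{0,2} = 1
g(8) = mex{0,1} = 2
g(9) = mex{1,2} = 0
g(10) = mex{0,2} = 1
So g(10) = 1.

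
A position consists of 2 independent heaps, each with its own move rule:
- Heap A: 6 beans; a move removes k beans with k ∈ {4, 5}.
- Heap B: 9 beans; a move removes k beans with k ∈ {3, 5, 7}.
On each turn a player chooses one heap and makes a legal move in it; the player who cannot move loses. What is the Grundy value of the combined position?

2

Grundy values for heap A (subtraction set {4, 5}):
k:     0  1  2  3  4  5  6
g(k):  0  0  0  0  1  1  1
So g(6) = 1.
For heap B, compute g(0), g(1), … with moves {3, 5, 7}:
k:     0  1  2  3  4  5  6  7  8  9
g(k):  0  0  0  1  1  1  2  2  2  3
So g(9) = 3.
By the Sprague-Grundy theorem, the Grundy value of a sum of independent games is the XOR of the component values.
Combined value = 1 ⊕ 3 = 2.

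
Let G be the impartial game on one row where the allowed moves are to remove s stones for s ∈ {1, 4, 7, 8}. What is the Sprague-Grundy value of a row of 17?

1

Grundy values for subtraction set {1, 4, 7, 8}:
k:     0  1  2  3  4  5  6  7  8  9 10 11 12 13 14 15 16 17
g(k):  0  1  0  1  2  0  1  2  3  2  3  0  1  3  0  1  0  1
So g(17) = 1.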